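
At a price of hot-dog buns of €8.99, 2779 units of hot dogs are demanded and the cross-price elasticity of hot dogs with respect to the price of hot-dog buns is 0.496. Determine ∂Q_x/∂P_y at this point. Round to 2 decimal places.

153.32

ε = (∂Q_x/∂P_y)·(P_y/Q_x) ⇒ ∂Q_x/∂P_y = ε·Q_x/P_y = 0.496 × 2779/8.99 ≈ 153.32.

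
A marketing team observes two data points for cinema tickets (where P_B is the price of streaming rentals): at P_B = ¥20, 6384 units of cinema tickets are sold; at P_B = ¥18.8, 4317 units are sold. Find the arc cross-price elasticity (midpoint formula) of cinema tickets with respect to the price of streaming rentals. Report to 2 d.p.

6.25

ΔQ_A = 4317 − 6384 = -2067; ΔP_B = 18.8 − 20 = -1.2.
Midpoints: Q̄_A = 5350.5, P̄_B = 19.40.
ε = (ΔQ_A/Q̄_A)/(ΔP_B/P̄_B) = (-2067/5350.5)/(-1.2/19.40) ≈ 6.25.
ε > 0: cinema tickets and streaming rentals are substitutes.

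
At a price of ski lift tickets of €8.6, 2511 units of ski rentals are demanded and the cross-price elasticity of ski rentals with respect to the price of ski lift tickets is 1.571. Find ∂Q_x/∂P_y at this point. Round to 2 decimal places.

458.70

ε = (∂Q_x/∂P_y)·(P_y/Q_x) ⇒ ∂Q_x/∂P_y = ε·Q_x/P_y = 1.571 × 2511/8.6 ≈ 458.70.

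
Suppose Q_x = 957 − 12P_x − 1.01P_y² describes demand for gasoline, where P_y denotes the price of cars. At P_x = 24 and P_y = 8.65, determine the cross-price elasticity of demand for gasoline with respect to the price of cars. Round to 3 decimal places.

At P_x = 24 and P_y = 8.65: Q_x = 593.429.
∂Q_x/∂P_y = -2.02P_y = -2.02(8.65) = -17.4730.
ε = (∂Q_x/∂P_y)(P_y/Q_x) = -17.4730 × (8.65/593.429) ≈ -0.255.
ε < 0: complements.

-0.255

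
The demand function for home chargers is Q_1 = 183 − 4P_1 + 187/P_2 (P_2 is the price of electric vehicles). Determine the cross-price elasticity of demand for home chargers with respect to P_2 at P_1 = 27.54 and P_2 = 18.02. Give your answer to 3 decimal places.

-0.125

At P_1 = 27.54 and P_2 = 18.02: Q_1 = 83.217.
∂Q_1/∂P_2 = −187/P_2² = -0.5759.
ε = (∂Q_1/∂P_2)(P_2/Q_1) = -0.5759 × (18.02/83.217) ≈ -0.125.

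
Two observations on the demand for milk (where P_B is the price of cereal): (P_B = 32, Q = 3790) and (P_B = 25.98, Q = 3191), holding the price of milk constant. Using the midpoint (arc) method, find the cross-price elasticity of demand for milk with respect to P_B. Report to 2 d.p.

0.83

ΔQ_A = 3191 − 3790 = -599; ΔP_B = 25.98 − 32 = -6.02.
Midpoints: Q̄_A = 3490.5, P̄_B = 28.99.
ε = (ΔQ_A/Q̄_A)/(ΔP_B/P̄_B) = (-599/3490.5)/(-6.02/28.99) ≈ 0.83.
ε > 0: milk and cereal are substitutes.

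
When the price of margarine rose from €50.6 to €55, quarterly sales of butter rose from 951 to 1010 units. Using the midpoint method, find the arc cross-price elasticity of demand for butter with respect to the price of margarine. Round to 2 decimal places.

ΔQ_A = 1010 − 951 = 59; ΔP_B = 55 − 50.6 = 4.4.
Midpoints: Q̄_A = 980.5, P̄_B = 52.80.
ε = (ΔQ_A/Q̄_A)/(ΔP_B/P̄_B) = (59/980.5)/(4.4/52.80) ≈ 0.72.

0.72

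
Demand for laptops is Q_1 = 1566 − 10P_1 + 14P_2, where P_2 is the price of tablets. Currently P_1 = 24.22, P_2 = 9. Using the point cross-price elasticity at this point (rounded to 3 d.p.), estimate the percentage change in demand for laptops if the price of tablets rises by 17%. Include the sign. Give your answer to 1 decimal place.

At P_1 = 24.22, P_2 = 9: Q_1 = 1449.8.
∂Q_1/∂P_2 = 14.
ε = (∂Q_1/∂P_2)(P_2/Q_1) = 14.0000 × 9/1449.8 ≈ 0.087.
%ΔQ_1 ≈ ε × %ΔP_2 = 0.087 × (17%) = 1.5%.

1.5%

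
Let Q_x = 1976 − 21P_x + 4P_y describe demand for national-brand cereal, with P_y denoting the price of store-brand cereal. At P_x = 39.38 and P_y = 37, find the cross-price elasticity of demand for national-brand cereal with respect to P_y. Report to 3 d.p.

At P_x = 39.38 and P_y = 37: Q_x = 1297.02.
∂Q_x/∂P_y = 4.
ε = (∂Q_x/∂P_y)(P_y/Q_x) = 4 × (37/1297.02) ≈ 0.114.

0.114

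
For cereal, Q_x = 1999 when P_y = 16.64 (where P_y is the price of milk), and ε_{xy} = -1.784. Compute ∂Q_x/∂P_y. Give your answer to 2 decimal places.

ε = (∂Q_x/∂P_y)·(P_y/Q_x) ⇒ ∂Q_x/∂P_y = ε·Q_x/P_y = -1.784 × 1999/16.64 ≈ -214.32.

-214.32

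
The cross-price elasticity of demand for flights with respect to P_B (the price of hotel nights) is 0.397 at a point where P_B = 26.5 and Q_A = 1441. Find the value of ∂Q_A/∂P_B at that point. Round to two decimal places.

ε = (∂Q_A/∂P_B)·(P_B/Q_A) ⇒ ∂Q_A/∂P_B = ε·Q_A/P_B = 0.397 × 1441/26.5 ≈ 21.59.

21.59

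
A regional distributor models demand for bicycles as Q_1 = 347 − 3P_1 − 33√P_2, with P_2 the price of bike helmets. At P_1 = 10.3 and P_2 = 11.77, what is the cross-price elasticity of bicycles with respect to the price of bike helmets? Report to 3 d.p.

At P_1 = 10.3 and P_2 = 11.77: Q_1 = 202.885.
∂Q_1/∂P_2 = -33/(2√P_2) = -33/(2√11.77) = -4.8095.
ε = (∂Q_1/∂P_2)(P_2/Q_1) = -4.8095 × (11.77/202.885) ≈ -0.279.

-0.279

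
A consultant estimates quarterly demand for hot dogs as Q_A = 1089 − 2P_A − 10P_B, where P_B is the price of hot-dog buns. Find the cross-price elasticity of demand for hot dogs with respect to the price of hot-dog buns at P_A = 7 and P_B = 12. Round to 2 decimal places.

At P_A = 7 and P_B = 12: Q_A = 955.
∂Q_A/∂P_B = -10.
ε = (∂Q_A/∂P_B)(P_B/Q_A) = -10 × (12/955) ≈ -0.13.

-0.13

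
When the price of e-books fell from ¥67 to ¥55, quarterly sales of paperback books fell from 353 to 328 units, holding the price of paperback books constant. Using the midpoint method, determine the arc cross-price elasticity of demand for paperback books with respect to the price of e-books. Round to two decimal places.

0.37

ΔQ_A = 328 − 353 = -25; ΔP_B = 55 − 67 = -12.
Midpoints: Q̄_A = 340.5, P̄_B = 61.00.
ε = (ΔQ_A/Q̄_A)/(ΔP_B/P̄_B) = (-25/340.5)/(-12/61.00) ≈ 0.37.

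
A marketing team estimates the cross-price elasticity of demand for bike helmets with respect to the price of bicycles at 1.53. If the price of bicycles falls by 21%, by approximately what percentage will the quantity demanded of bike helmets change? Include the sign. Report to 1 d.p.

%ΔQ ≈ ε × %ΔP of bicycles = 1.53 × (-21%) = -32.1%.
Demand for bike helmets falls by about 32.1%.

-32.1%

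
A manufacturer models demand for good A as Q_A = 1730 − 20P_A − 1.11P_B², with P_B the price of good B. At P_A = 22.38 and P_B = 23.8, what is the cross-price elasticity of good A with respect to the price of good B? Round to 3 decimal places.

At P_A = 22.38 and P_B = 23.8: Q_A = 653.652.
∂Q_A/∂P_B = -2.22P_B = -2.22(23.8) = -52.8360.
ε = (∂Q_A/∂P_B)(P_B/Q_A) = -52.8360 × (23.8/653.652) ≈ -1.924.

-1.924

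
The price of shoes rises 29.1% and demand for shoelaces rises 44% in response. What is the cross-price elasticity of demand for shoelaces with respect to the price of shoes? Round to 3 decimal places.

ε = (%ΔQ of shoelaces) / (%ΔP of shoes) = (44%) / (29.1%) ≈ 1.512.
Positive cross-price elasticity: substitutes.

1.512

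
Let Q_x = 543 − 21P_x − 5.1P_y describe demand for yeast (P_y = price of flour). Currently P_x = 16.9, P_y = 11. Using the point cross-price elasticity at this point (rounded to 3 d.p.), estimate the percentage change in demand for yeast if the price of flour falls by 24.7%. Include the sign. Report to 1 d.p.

At P_x = 16.9, P_y = 11: Q_x = 132.
∂Q_x/∂P_y = -5.1.
ε = (∂Q_x/∂P_y)(P_y/Q_x) = -5.1000 × 11/132 ≈ -0.425.
%ΔQ_x ≈ ε × %ΔP_y = -0.425 × (-24.7%) = 10.5%.

10.5%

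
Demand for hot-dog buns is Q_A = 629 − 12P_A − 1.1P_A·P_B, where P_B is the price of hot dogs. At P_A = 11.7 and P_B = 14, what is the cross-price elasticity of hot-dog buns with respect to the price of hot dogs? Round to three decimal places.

-0.584

At P_A = 11.7 and P_B = 14: Q_A = 308.42.
∂Q_A/∂P_B = -1.1P_A = -1.1(11.7) = -12.8700.
ε = (∂Q_A/∂P_B)(P_B/Q_A) = -12.8700 × (14/308.42) ≈ -0.584.
ε < 0: complements.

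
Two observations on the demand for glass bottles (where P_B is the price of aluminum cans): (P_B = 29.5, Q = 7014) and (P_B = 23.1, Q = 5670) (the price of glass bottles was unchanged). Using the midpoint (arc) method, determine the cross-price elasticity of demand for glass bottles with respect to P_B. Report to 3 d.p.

ΔQ_A = 5670 − 7014 = -1344; ΔP_B = 23.1 − 29.5 = -6.4.
Midpoints: Q̄_A = 6342.0, P̄_B = 26.30.
ε = (ΔQ_A/Q̄_A)/(ΔP_B/P̄_B) = (-1344/6342.0)/(-6.4/26.30) ≈ 0.871.

0.871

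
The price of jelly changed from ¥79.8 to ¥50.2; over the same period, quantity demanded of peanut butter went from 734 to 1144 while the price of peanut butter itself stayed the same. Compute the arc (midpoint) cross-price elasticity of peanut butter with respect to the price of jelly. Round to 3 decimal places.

ΔQ_A = 1144 − 734 = 410; ΔP_B = 50.2 − 79.8 = -29.6.
Midpoints: Q̄_A = 939.0, P̄_B = 65.00.
ε = (ΔQ_A/Q̄_A)/(ΔP_B/P̄_B) = (410/939.0)/(-29.6/65.00) ≈ -0.959.
ε < 0: peanut butter and jelly are complements.

-0.959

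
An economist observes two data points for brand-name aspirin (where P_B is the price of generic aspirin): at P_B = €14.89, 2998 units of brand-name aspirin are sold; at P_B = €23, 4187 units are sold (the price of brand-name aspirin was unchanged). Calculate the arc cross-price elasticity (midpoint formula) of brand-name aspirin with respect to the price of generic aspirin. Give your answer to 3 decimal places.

0.773

ΔQ_A = 4187 − 2998 = 1189; ΔP_B = 23 − 14.89 = 8.11.
Midpoints: Q̄_A = 3592.5, P̄_B = 18.95.
ε = (ΔQ_A/Q̄_A)/(ΔP_B/P̄_B) = (1189/3592.5)/(8.11/18.95) ≈ 0.773.
ε > 0: brand-name aspirin and generic aspirin are substitutes.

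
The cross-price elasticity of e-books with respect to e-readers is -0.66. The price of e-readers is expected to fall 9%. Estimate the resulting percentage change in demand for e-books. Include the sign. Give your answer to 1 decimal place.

%ΔQ ≈ ε × %ΔP of e-readers = -0.66 × (-9%) = 5.9%.

5.9%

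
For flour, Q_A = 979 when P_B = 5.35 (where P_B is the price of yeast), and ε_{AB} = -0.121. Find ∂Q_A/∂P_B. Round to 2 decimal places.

-22.14

ε = (∂Q_A/∂P_B)·(P_B/Q_A) ⇒ ∂Q_A/∂P_B = ε·Q_A/P_B = -0.121 × 979/5.35 ≈ -22.14.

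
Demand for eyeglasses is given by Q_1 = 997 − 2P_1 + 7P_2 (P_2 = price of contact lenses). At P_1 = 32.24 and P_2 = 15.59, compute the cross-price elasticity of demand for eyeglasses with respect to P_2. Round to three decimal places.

At P_1 = 32.24 and P_2 = 15.59: Q_1 = 1041.65.
∂Q_1/∂P_2 = 7.
ε = (∂Q_1/∂P_2)(P_2/Q_1) = 7 × (15.59/1041.65) ≈ 0.105.

0.105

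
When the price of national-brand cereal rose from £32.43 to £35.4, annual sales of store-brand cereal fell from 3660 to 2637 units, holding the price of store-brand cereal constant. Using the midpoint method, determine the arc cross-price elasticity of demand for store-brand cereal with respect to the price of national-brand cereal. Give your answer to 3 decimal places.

ΔQ_A = 2637 − 3660 = -1023; ΔP_B = 35.4 − 32.43 = 2.97.
Midpoints: Q̄_A = 3148.5, P̄_B = 33.91.
ε = (ΔQ_A/Q̄_A)/(ΔP_B/P̄_B) = (-1023/3148.5)/(2.97/33.91) ≈ -3.710.
ε < 0: store-brand cereal and national-brand cereal are complements.

-3.710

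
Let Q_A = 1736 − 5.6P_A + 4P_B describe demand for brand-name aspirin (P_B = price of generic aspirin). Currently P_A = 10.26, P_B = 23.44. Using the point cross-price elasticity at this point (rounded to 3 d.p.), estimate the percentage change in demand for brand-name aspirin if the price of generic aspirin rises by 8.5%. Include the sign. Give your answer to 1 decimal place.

At P_A = 10.26, P_B = 23.44: Q_A = 1772.304.
∂Q_A/∂P_B = 4.
ε = (∂Q_A/∂P_B)(P_B/Q_A) = 4.0000 × 23.44/1772.304 ≈ 0.053.
%ΔQ_A ≈ ε × %ΔP_B = 0.053 × (8.5%) = 0.5%.

0.5%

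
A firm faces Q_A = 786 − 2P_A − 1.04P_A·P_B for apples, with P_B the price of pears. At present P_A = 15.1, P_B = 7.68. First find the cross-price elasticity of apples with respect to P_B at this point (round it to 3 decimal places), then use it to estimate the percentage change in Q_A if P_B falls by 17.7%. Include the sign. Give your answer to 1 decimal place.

At P_A = 15.1, P_B = 7.68: Q_A = 635.193.
∂Q_A/∂P_B = -1.04P_A = -15.7040.
ε = (∂Q_A/∂P_B)(P_B/Q_A) = -15.7040 × 7.68/635.193 ≈ -0.190.
%ΔQ_A ≈ ε × %ΔP_B = -0.190 × (-17.7%) = 3.4%.

3.4%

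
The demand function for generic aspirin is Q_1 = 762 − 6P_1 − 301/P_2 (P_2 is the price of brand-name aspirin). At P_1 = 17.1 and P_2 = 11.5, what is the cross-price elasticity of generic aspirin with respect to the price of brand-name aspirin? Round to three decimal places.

At P_1 = 17.1 and P_2 = 11.5: Q_1 = 633.226.
∂Q_1/∂P_2 = 301/P_2² = 2.2760.
ε = (∂Q_1/∂P_2)(P_2/Q_1) = 2.2760 × (11.5/633.226) ≈ 0.041.

0.041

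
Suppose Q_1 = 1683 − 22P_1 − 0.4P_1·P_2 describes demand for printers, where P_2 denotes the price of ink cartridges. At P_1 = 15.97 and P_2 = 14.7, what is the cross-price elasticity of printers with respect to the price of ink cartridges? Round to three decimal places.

-0.076

At P_1 = 15.97 and P_2 = 14.7: Q_1 = 1237.756.
∂Q_1/∂P_2 = -0.4P_1 = -0.4(15.97) = -6.3880.
ε = (∂Q_1/∂P_2)(P_2/Q_1) = -6.3880 × (14.7/1237.756) ≈ -0.076.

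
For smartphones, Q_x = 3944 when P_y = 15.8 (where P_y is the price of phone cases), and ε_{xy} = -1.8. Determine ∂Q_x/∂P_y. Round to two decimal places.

ε = (∂Q_x/∂P_y)·(P_y/Q_x) ⇒ ∂Q_x/∂P_y = ε·Q_x/P_y = -1.8 × 3944/15.8 ≈ -449.32.

-449.32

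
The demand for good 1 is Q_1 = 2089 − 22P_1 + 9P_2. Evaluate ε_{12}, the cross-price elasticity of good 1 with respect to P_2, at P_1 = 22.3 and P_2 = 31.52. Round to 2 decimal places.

At P_1 = 22.3 and P_2 = 31.52: Q_1 = 1882.08.
∂Q_1/∂P_2 = 9.
ε = (∂Q_1/∂P_2)(P_2/Q_1) = 9 × (31.52/1882.08) ≈ 0.15.
Since ε > 0, good 1 and good 2 are substitutes.

0.15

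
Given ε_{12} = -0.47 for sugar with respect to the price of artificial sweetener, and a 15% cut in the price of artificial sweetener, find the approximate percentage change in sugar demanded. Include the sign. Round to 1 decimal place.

%ΔQ ≈ ε × %ΔP of artificial sweetener = -0.47 × (-15%) = 7.1%.
Demand for sugar rises by about 7.1%.

7.1%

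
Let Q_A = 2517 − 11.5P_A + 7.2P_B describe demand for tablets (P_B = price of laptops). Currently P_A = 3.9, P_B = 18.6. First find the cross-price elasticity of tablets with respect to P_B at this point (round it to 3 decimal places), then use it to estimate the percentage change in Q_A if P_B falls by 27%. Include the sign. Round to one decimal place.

-1.4%

At P_A = 3.9, P_B = 18.6: Q_A = 2606.07.
∂Q_A/∂P_B = 7.2.
ε = (∂Q_A/∂P_B)(P_B/Q_A) = 7.2000 × 18.6/2606.07 ≈ 0.051.
%ΔQ_A ≈ ε × %ΔP_B = 0.051 × (-27%) = -1.4%.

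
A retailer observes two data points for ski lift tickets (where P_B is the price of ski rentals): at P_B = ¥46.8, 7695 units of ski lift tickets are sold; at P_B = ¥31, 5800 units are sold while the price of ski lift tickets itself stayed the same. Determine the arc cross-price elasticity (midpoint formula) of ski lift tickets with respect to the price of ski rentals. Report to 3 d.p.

0.691

ΔQ_A = 5800 − 7695 = -1895; ΔP_B = 31 − 46.8 = -15.8.
Midpoints: Q̄_A = 6747.5, P̄_B = 38.90.
ε = (ΔQ_A/Q̄_A)/(ΔP_B/P̄_B) = (-1895/6747.5)/(-15.8/38.90) ≈ 0.691.
ε > 0: ski lift tickets and ski rentals are substitutes.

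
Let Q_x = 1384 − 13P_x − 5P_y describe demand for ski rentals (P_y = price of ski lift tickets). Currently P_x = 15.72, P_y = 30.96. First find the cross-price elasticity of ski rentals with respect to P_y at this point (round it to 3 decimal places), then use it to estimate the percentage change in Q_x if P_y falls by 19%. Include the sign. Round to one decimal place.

2.9%

At P_x = 15.72, P_y = 30.96: Q_x = 1024.84.
∂Q_x/∂P_y = -5.
ε = (∂Q_x/∂P_y)(P_y/Q_x) = -5.0000 × 30.96/1024.84 ≈ -0.151.
%ΔQ_x ≈ ε × %ΔP_y = -0.151 × (-19%) = 2.9%.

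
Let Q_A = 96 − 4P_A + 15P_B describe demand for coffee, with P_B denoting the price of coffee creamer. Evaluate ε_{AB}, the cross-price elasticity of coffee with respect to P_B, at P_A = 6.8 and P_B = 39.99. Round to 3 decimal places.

0.897

At P_A = 6.8 and P_B = 39.99: Q_A = 668.65.
∂Q_A/∂P_B = 15.
ε = (∂Q_A/∂P_B)(P_B/Q_A) = 15 × (39.99/668.65) ≈ 0.897.
Since ε > 0, coffee and coffee creamer are substitutes.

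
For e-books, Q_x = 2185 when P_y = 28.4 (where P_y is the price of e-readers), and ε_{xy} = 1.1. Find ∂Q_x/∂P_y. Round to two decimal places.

ε = (∂Q_x/∂P_y)·(P_y/Q_x) ⇒ ∂Q_x/∂P_y = ε·Q_x/P_y = 1.1 × 2185/28.4 ≈ 84.63.

84.63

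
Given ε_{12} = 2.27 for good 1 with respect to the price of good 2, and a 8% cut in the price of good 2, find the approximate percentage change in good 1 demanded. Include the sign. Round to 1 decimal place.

%ΔQ ≈ ε × %ΔP of good 2 = 2.27 × (-8%) = -18.2%.

-18.2%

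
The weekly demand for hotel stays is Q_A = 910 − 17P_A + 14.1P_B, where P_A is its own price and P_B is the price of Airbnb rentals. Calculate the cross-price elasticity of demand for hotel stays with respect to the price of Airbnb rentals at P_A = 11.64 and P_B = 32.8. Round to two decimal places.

At P_A = 11.64 and P_B = 32.8: Q_A = 1174.6.
∂Q_A/∂P_B = 14.1.
ε = (∂Q_A/∂P_B)(P_B/Q_A) = 14.1 × (32.8/1174.6) ≈ 0.39.

0.39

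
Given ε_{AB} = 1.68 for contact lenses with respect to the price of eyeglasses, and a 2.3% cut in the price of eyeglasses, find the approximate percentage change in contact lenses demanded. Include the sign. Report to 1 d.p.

-3.9%

%ΔQ ≈ ε × %ΔP of eyeglasses = 1.68 × (-2.3%) = -3.9%.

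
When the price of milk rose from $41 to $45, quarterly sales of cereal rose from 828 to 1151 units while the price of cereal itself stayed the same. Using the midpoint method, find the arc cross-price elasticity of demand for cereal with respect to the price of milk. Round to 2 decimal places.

3.51

ΔQ_A = 1151 − 828 = 323; ΔP_B = 45 − 41 = 4.
Midpoints: Q̄_A = 989.5, P̄_B = 43.00.
ε = (ΔQ_A/Q̄_A)/(ΔP_B/P̄_B) = (323/989.5)/(4/43.00) ≈ 3.51.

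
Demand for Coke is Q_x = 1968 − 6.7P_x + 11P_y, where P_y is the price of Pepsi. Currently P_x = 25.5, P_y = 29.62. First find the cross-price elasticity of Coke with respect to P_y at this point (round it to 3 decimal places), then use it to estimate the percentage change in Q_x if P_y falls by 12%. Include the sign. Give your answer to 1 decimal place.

-1.8%

At P_x = 25.5, P_y = 29.62: Q_x = 2122.97.
∂Q_x/∂P_y = 11.
ε = (∂Q_x/∂P_y)(P_y/Q_x) = 11.0000 × 29.62/2122.97 ≈ 0.153.
%ΔQ_x ≈ ε × %ΔP_y = 0.153 × (-12%) = -1.8%.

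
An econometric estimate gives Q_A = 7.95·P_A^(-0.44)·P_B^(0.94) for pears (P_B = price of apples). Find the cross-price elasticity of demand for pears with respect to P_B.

In a log-linear (constant-elasticity) demand function, the coefficient on the exponent of P_B is the cross-price elasticity.
ε = 0.94. Positive, so pears and apples are substitutes.

0.94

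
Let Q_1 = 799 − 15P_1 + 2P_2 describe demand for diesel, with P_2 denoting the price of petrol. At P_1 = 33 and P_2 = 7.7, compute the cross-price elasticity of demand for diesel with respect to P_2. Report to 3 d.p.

0.048

At P_1 = 33 and P_2 = 7.7: Q_1 = 319.4.
∂Q_1/∂P_2 = 2.
ε = (∂Q_1/∂P_2)(P_2/Q_1) = 2 × (7.7/319.4) ≈ 0.048.
Since ε > 0, diesel and petrol are substitutes.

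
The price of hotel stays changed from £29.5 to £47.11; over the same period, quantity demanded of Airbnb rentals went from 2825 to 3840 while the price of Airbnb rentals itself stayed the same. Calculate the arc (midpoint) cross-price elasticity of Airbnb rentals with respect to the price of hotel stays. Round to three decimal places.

ΔQ_A = 3840 − 2825 = 1015; ΔP_B = 47.11 − 29.5 = 17.61.
Midpoints: Q̄_A = 3332.5, P̄_B = 38.30.
ε = (ΔQ_A/Q̄_A)/(ΔP_B/P̄_B) = (1015/3332.5)/(17.61/38.30) ≈ 0.663.
ε > 0: Airbnb rentals and hotel stays are substitutes.

0.663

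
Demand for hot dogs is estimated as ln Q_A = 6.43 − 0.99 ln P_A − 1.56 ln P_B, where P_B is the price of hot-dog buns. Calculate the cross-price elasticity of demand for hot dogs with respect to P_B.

In a log-linear (constant-elasticity) demand function, the coefficient on ln P_B is the cross-price elasticity.
ε = -1.56. Negative, so hot dogs and hot-dog buns are complements.

-1.56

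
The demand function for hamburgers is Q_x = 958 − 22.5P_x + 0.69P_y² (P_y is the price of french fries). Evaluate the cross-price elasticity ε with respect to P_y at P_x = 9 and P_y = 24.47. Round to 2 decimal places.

0.71

At P_x = 9 and P_y = 24.47: Q_x = 1168.659.
∂Q_x/∂P_y = 1.38P_y = 1.38(24.47) = 33.7686.
ε = (∂Q_x/∂P_y)(P_y/Q_x) = 33.7686 × (24.47/1168.659) ≈ 0.71.
ε > 0: substitutes.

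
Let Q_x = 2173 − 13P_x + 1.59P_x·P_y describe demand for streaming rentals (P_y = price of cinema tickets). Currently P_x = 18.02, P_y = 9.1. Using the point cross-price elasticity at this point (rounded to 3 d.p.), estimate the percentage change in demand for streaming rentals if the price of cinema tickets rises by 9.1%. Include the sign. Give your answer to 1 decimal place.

1.1%

At P_x = 18.02, P_y = 9.1: Q_x = 2199.471.
∂Q_x/∂P_y = 1.59P_x = 28.6518.
ε = (∂Q_x/∂P_y)(P_y/Q_x) = 28.6518 × 9.1/2199.471 ≈ 0.119.
%ΔQ_x ≈ ε × %ΔP_y = 0.119 × (9.1%) = 1.1%.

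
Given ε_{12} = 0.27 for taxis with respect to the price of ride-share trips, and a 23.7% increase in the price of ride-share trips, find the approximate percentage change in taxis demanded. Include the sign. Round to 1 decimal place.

%ΔQ ≈ ε × %ΔP of ride-share trips = 0.27 × (23.7%) = 6.4%.

6.4%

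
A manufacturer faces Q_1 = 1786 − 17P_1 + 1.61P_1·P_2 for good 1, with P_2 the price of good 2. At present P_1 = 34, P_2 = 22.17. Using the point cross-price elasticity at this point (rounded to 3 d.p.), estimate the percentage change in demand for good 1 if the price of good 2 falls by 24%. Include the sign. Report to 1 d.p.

-12.0%

At P_1 = 34, P_2 = 22.17: Q_1 = 2421.586.
∂Q_1/∂P_2 = 1.61P_1 = 54.7400.
ε = (∂Q_1/∂P_2)(P_2/Q_1) = 54.7400 × 22.17/2421.586 ≈ 0.501.
%ΔQ_1 ≈ ε × %ΔP_2 = 0.501 × (-24%) = -12.0%.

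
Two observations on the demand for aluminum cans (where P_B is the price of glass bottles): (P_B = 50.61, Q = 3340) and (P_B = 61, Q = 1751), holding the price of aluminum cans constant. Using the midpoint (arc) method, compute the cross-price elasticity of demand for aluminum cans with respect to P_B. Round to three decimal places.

ΔQ_A = 1751 − 3340 = -1589; ΔP_B = 61 − 50.61 = 10.39.
Midpoints: Q̄_A = 2545.5, P̄_B = 55.80.
ε = (ΔQ_A/Q̄_A)/(ΔP_B/P̄_B) = (-1589/2545.5)/(10.39/55.80) ≈ -3.353.

-3.353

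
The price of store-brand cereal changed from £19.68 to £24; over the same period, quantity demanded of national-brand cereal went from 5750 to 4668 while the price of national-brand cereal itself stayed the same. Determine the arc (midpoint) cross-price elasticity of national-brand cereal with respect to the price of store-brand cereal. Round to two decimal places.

-1.05

ΔQ_A = 4668 − 5750 = -1082; ΔP_B = 24 − 19.68 = 4.32.
Midpoints: Q̄_A = 5209.0, P̄_B = 21.84.
ε = (ΔQ_A/Q̄_A)/(ΔP_B/P̄_B) = (-1082/5209.0)/(4.32/21.84) ≈ -1.05.
ε < 0: national-brand cereal and store-brand cereal are complements.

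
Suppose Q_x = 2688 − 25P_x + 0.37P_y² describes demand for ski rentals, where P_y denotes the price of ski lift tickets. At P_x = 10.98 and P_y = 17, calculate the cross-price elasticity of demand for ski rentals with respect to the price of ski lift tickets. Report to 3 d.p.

At P_x = 10.98 and P_y = 17: Q_x = 2520.43.
∂Q_x/∂P_y = 0.74P_y = 0.74(17) = 12.5800.
ε = (∂Q_x/∂P_y)(P_y/Q_x) = 12.5800 × (17/2520.43) ≈ 0.085.

0.085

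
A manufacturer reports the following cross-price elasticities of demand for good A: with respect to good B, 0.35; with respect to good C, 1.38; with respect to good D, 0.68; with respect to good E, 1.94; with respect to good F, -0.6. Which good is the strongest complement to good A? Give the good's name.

Complements have ε < 0. The most negative value is -0.6 (good F).

good F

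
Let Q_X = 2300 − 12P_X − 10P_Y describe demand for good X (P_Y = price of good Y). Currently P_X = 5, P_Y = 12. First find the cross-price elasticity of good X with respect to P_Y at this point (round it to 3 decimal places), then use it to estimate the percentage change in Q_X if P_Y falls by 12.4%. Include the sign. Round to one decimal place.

0.7%

At P_X = 5, P_Y = 12: Q_X = 2120.
∂Q_X/∂P_Y = -10.
ε = (∂Q_X/∂P_Y)(P_Y/Q_X) = -10.0000 × 12/2120 ≈ -0.057.
%ΔQ_X ≈ ε × %ΔP_Y = -0.057 × (-12.4%) = 0.7%.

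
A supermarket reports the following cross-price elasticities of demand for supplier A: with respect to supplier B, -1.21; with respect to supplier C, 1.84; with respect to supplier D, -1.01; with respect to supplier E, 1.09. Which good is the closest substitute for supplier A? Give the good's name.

supplier C

Substitutes have ε > 0. Among the positive values, 1.84 (supplier C) is largest.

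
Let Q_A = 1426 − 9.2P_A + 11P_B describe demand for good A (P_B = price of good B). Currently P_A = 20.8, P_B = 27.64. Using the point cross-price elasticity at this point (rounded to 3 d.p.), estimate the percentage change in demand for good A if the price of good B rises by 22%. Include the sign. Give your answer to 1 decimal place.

At P_A = 20.8, P_B = 27.64: Q_A = 1538.68.
∂Q_A/∂P_B = 11.
ε = (∂Q_A/∂P_B)(P_B/Q_A) = 11.0000 × 27.64/1538.68 ≈ 0.198.
%ΔQ_A ≈ ε × %ΔP_B = 0.198 × (22%) = 4.4%.

4.4%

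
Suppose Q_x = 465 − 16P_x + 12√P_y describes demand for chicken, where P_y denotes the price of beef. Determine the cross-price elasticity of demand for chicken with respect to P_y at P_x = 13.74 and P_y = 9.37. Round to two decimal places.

At P_x = 13.74 and P_y = 9.37: Q_x = 281.893.
∂Q_x/∂P_y = 12/(2√P_y) = 12/(2√9.37) = 1.9601.
ε = (∂Q_x/∂P_y)(P_y/Q_x) = 1.9601 × (9.37/281.893) ≈ 0.07.

0.07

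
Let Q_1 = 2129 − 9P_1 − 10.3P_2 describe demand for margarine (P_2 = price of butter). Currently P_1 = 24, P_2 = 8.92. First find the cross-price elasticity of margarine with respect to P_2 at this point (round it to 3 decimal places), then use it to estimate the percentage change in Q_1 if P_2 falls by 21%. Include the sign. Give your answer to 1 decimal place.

At P_1 = 24, P_2 = 8.92: Q_1 = 1821.124.
∂Q_1/∂P_2 = -10.3.
ε = (∂Q_1/∂P_2)(P_2/Q_1) = -10.3000 × 8.92/1821.124 ≈ -0.050.
%ΔQ_1 ≈ ε × %ΔP_2 = -0.050 × (-21%) = 1.1%.

1.1%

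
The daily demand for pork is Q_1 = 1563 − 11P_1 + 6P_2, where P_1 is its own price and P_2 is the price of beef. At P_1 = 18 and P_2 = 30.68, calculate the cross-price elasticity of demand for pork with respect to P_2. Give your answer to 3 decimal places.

0.119

At P_1 = 18 and P_2 = 30.68: Q_1 = 1549.08.
∂Q_1/∂P_2 = 6.
ε = (∂Q_1/∂P_2)(P_2/Q_1) = 6 × (30.68/1549.08) ≈ 0.119.
Since ε > 0, pork and beef are substitutes.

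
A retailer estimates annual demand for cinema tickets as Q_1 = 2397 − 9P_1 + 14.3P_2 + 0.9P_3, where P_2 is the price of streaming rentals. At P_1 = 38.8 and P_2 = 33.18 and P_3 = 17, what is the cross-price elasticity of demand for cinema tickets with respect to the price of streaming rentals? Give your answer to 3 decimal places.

0.187

At P_1 = 38.8 and P_2 = 33.18 and P_3 = 17: Q_1 = 2537.574.
∂Q_1/∂P_2 = 14.3.
ε = (∂Q_1/∂P_2)(P_2/Q_1) = 14.3 × (33.18/2537.574) ≈ 0.187.
Since ε > 0, cinema tickets and streaming rentals are substitutes.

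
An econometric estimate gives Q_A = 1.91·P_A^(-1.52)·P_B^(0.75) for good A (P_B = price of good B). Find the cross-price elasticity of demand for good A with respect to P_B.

0.75

In a log-linear (constant-elasticity) demand function, the coefficient on the exponent of P_B is the cross-price elasticity.
ε = 0.75. Positive, so good A and good B are substitutes.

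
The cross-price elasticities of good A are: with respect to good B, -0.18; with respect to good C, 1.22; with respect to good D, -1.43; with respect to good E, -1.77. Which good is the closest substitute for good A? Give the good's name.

good C

Substitutes have ε > 0. Among the positive values, 1.22 (good C) is largest.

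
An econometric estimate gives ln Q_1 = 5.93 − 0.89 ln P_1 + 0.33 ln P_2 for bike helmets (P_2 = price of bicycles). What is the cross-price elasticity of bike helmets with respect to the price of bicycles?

In a log-linear (constant-elasticity) demand function, the coefficient on ln P_2 is the cross-price elasticity.
ε = 0.33. Positive, so bike helmets and bicycles are substitutes.

0.33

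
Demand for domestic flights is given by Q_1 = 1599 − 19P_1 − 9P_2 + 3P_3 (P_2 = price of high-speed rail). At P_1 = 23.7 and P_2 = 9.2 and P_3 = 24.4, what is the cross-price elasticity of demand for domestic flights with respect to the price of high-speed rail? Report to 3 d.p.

-0.073

At P_1 = 23.7 and P_2 = 9.2 and P_3 = 24.4: Q_1 = 1139.1.
∂Q_1/∂P_2 = -9.
ε = (∂Q_1/∂P_2)(P_2/Q_1) = -9 × (9.2/1139.1) ≈ -0.073.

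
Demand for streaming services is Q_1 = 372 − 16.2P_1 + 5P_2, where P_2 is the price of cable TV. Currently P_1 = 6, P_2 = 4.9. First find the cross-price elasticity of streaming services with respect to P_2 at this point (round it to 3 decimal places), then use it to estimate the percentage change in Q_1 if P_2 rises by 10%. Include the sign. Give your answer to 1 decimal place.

At P_1 = 6, P_2 = 4.9: Q_1 = 299.3.
∂Q_1/∂P_2 = 5.
ε = (∂Q_1/∂P_2)(P_2/Q_1) = 5.0000 × 4.9/299.3 ≈ 0.082.
%ΔQ_1 ≈ ε × %ΔP_2 = 0.082 × (10%) = 0.8%.

0.8%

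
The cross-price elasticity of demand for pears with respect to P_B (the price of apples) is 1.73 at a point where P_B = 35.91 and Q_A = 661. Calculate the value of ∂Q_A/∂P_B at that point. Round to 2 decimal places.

ε = (∂Q_A/∂P_B)·(P_B/Q_A) ⇒ ∂Q_A/∂P_B = ε·Q_A/P_B = 1.73 × 661/35.91 ≈ 31.84.

31.84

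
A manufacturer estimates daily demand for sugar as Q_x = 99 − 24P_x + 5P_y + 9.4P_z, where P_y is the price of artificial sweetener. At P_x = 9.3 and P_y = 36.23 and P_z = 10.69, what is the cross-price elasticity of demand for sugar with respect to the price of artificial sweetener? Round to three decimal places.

At P_x = 9.3 and P_y = 36.23 and P_z = 10.69: Q_x = 157.436.
∂Q_x/∂P_y = 5.
ε = (∂Q_x/∂P_y)(P_y/Q_x) = 5 × (36.23/157.436) ≈ 1.151.
Since ε > 0, sugar and artificial sweetener are substitutes.

1.151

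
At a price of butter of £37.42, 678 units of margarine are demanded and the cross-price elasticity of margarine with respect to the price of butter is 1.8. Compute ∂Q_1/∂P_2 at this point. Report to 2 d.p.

ε = (∂Q_1/∂P_2)·(P_2/Q_1) ⇒ ∂Q_1/∂P_2 = ε·Q_1/P_2 = 1.8 × 678/37.42 ≈ 32.61.

32.61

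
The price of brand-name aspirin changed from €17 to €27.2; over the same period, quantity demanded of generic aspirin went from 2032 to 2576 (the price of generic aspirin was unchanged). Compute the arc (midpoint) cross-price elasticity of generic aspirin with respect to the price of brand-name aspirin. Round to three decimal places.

0.512

ΔQ_A = 2576 − 2032 = 544; ΔP_B = 27.2 − 17 = 10.2.
Midpoints: Q̄_A = 2304.0, P̄_B = 22.10.
ε = (ΔQ_A/Q̄_A)/(ΔP_B/P̄_B) = (544/2304.0)/(10.2/22.10) ≈ 0.512.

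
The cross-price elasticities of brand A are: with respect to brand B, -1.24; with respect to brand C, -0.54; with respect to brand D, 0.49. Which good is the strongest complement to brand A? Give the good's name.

brand B

Complements have ε < 0. The most negative value is -1.24 (brand B).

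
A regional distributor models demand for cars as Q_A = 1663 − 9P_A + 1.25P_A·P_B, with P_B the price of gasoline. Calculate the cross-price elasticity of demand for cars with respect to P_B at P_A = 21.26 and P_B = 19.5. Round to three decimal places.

0.260

At P_A = 21.26 and P_B = 19.5: Q_A = 1989.873.
∂Q_A/∂P_B = 1.25P_A = 1.25(21.26) = 26.5750.
ε = (∂Q_A/∂P_B)(P_B/Q_A) = 26.5750 × (19.5/1989.873) ≈ 0.260.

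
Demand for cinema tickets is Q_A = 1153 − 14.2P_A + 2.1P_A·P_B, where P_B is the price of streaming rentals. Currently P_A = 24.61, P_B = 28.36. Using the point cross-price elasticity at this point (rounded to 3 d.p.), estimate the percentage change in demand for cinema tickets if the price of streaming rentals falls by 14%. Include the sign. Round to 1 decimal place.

-9.0%

At P_A = 24.61, P_B = 28.36: Q_A = 2269.211.
∂Q_A/∂P_B = 2.1P_A = 51.6810.
ε = (∂Q_A/∂P_B)(P_B/Q_A) = 51.6810 × 28.36/2269.211 ≈ 0.646.
%ΔQ_A ≈ ε × %ΔP_B = 0.646 × (-14%) = -9.0%.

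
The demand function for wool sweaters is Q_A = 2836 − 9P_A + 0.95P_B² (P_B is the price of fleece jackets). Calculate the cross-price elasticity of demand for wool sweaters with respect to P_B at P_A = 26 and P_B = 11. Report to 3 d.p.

At P_A = 26 and P_B = 11: Q_A = 2716.95.
∂Q_A/∂P_B = 1.9P_B = 1.9(11) = 20.9000.
ε = (∂Q_A/∂P_B)(P_B/Q_A) = 20.9000 × (11/2716.95) ≈ 0.085.

0.085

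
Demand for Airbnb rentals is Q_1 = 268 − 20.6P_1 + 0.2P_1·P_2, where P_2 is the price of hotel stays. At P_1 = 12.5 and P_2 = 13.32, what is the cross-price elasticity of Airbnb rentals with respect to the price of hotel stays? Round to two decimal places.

At P_1 = 12.5 and P_2 = 13.32: Q_1 = 43.8.
∂Q_1/∂P_2 = 0.2P_1 = 0.2(12.5) = 2.5000.
ε = (∂Q_1/∂P_2)(P_2/Q_1) = 2.5000 × (13.32/43.8) ≈ 0.76.

0.76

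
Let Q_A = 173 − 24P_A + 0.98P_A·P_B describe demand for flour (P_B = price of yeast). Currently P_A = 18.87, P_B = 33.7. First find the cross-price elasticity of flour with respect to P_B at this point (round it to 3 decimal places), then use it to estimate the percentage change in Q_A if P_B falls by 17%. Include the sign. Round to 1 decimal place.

At P_A = 18.87, P_B = 33.7: Q_A = 343.321.
∂Q_A/∂P_B = 0.98P_A = 18.4926.
ε = (∂Q_A/∂P_B)(P_B/Q_A) = 18.4926 × 33.7/343.321 ≈ 1.815.
%ΔQ_A ≈ ε × %ΔP_B = 1.815 × (-17%) = -30.9%.

-30.9%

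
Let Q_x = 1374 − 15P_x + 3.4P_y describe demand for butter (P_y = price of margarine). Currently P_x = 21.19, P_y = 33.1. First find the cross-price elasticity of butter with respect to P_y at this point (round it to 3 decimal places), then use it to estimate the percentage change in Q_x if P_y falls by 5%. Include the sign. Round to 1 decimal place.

At P_x = 21.19, P_y = 33.1: Q_x = 1168.69.
∂Q_x/∂P_y = 3.4.
ε = (∂Q_x/∂P_y)(P_y/Q_x) = 3.4000 × 33.1/1168.69 ≈ 0.096.
%ΔQ_x ≈ ε × %ΔP_y = 0.096 × (-5%) = -0.5%.

-0.5%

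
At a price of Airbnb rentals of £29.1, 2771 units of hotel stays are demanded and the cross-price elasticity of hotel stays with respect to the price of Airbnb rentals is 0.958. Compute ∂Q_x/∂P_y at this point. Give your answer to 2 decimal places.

91.22

ε = (∂Q_x/∂P_y)·(P_y/Q_x) ⇒ ∂Q_x/∂P_y = ε·Q_x/P_y = 0.958 × 2771/29.1 ≈ 91.22.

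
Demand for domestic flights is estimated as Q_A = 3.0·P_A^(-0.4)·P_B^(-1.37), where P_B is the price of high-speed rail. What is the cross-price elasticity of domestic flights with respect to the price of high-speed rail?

In a log-linear (constant-elasticity) demand function, the coefficient on the exponent of P_B is the cross-price elasticity.
ε = -1.37. Negative, so domestic flights and high-speed rail are complements.

-1.37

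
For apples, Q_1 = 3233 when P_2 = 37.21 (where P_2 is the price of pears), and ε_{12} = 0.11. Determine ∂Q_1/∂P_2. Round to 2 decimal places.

9.56

ε = (∂Q_1/∂P_2)·(P_2/Q_1) ⇒ ∂Q_1/∂P_2 = ε·Q_1/P_2 = 0.11 × 3233/37.21 ≈ 9.56.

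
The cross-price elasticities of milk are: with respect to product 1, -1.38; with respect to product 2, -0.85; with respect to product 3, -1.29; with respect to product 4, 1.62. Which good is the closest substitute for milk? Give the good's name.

product 4

Substitutes have ε > 0. Among the positive values, 1.62 (product 4) is largest.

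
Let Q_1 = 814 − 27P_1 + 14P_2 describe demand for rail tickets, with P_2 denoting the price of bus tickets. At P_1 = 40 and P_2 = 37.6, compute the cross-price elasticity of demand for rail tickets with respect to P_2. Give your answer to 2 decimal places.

At P_1 = 40 and P_2 = 37.6: Q_1 = 260.4.
∂Q_1/∂P_2 = 14.
ε = (∂Q_1/∂P_2)(P_2/Q_1) = 14 × (37.6/260.4) ≈ 2.02.

2.02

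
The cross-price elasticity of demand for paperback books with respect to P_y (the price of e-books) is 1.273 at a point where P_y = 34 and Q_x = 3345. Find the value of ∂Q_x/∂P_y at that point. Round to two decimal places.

125.24

ε = (∂Q_x/∂P_y)·(P_y/Q_x) ⇒ ∂Q_x/∂P_y = ε·Q_x/P_y = 1.273 × 3345/34 ≈ 125.24.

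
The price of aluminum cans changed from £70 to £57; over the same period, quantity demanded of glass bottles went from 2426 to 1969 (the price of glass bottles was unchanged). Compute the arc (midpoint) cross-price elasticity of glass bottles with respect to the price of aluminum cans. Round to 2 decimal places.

1.02

ΔQ_A = 1969 − 2426 = -457; ΔP_B = 57 − 70 = -13.
Midpoints: Q̄_A = 2197.5, P̄_B = 63.50.
ε = (ΔQ_A/Q̄_A)/(ΔP_B/P̄_B) = (-457/2197.5)/(-13/63.50) ≈ 1.02.
ε > 0: glass bottles and aluminum cans are substitutes.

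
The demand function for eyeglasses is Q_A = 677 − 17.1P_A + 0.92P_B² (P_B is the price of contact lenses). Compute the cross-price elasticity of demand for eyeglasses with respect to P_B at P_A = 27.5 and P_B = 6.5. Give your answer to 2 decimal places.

0.32

At P_A = 27.5 and P_B = 6.5: Q_A = 245.62.
∂Q_A/∂P_B = 1.84P_B = 1.84(6.5) = 11.9600.
ε = (∂Q_A/∂P_B)(P_B/Q_A) = 11.9600 × (6.5/245.62) ≈ 0.32.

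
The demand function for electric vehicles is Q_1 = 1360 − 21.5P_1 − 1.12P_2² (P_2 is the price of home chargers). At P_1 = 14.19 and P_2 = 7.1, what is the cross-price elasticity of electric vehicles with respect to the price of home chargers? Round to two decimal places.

-0.11

At P_1 = 14.19 and P_2 = 7.1: Q_1 = 998.456.
∂Q_1/∂P_2 = -2.24P_2 = -2.24(7.1) = -15.9040.
ε = (∂Q_1/∂P_2)(P_2/Q_1) = -15.9040 × (7.1/998.456) ≈ -0.11.
ε < 0: complements.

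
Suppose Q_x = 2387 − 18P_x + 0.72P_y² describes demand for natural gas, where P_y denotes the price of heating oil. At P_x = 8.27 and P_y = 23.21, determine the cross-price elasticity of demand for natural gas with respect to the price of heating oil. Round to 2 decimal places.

At P_x = 8.27 and P_y = 23.21: Q_x = 2626.007.
∂Q_x/∂P_y = 1.44P_y = 1.44(23.21) = 33.4224.
ε = (∂Q_x/∂P_y)(P_y/Q_x) = 33.4224 × (23.21/2626.007) ≈ 0.30.
ε > 0: substitutes.

0.30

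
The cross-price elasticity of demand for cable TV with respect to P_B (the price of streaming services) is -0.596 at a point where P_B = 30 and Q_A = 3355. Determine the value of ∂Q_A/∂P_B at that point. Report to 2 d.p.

-66.65

ε = (∂Q_A/∂P_B)·(P_B/Q_A) ⇒ ∂Q_A/∂P_B = ε·Q_A/P_B = -0.596 × 3355/30 ≈ -66.65.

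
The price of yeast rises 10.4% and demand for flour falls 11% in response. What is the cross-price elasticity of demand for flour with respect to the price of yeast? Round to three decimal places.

ε = (%ΔQ of flour) / (%ΔP of yeast) = (-11%) / (10.4%) ≈ -1.058.
Negative cross-price elasticity: complements.

-1.058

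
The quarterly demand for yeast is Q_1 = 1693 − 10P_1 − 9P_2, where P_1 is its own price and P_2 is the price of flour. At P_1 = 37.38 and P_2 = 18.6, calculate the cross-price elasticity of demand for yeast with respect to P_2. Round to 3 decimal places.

At P_1 = 37.38 and P_2 = 18.6: Q_1 = 1151.8.
∂Q_1/∂P_2 = -9.
ε = (∂Q_1/∂P_2)(P_2/Q_1) = -9 × (18.6/1151.8) ≈ -0.145.
Since ε < 0, yeast and flour are complements.

-0.145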